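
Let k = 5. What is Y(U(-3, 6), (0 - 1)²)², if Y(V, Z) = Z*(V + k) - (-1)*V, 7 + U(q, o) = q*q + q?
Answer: 9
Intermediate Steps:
U(q, o) = -7 + q + q² (U(q, o) = -7 + (q*q + q) = -7 + (q² + q) = -7 + (q + q²) = -7 + q + q²)
Y(V, Z) = V + Z*(5 + V) (Y(V, Z) = Z*(V + 5) - (-1)*V = Z*(5 + V) + V = V + Z*(5 + V))
Y(U(-3, 6), (0 - 1)²)² = ((-7 - 3 + (-3)²) + 5*(0 - 1)² + (-7 - 3 + (-3)²)*(0 - 1)²)² = ((-7 - 3 + 9) + 5*(-1)² + (-7 - 3 + 9)*(-1)²)² = (-1 + 5*1 - 1*1)² = (-1 + 5 - 1)² = 3² = 9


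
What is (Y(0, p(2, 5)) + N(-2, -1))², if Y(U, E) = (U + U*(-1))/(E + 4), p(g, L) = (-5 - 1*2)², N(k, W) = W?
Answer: 1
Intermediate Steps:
p(g, L) = 49 (p(g, L) = (-5 - 2)² = (-7)² = 49)
Y(U, E) = 0 (Y(U, E) = (U - U)/(4 + E) = 0/(4 + E) = 0)
(Y(0, p(2, 5)) + N(-2, -1))² = (0 - 1)² = (-1)² = 1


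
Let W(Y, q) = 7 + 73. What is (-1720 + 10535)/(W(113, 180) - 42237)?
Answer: -8815/42157 ≈ -0.20910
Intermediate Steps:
W(Y, q) = 80
(-1720 + 10535)/(W(113, 180) - 42237) = (-1720 + 10535)/(80 - 42237) = 8815/(-42157) = 8815*(-1/42157) = -8815/42157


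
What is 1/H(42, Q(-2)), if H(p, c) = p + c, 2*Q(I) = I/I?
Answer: 2/85 ≈ 0.023529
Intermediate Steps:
Q(I) = ½ (Q(I) = (I/I)/2 = (½)*1 = ½)
H(p, c) = c + p
1/H(42, Q(-2)) = 1/(½ + 42) = 1/(85/2) = 2/85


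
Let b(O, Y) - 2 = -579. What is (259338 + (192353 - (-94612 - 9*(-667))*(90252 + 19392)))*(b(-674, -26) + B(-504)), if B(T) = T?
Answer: -10502884534847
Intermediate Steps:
b(O, Y) = -577 (b(O, Y) = 2 - 579 = -577)
(259338 + (192353 - (-94612 - 9*(-667))*(90252 + 19392)))*(b(-674, -26) + B(-504)) = (259338 + (192353 - (-94612 - 9*(-667))*(90252 + 19392)))*(-577 - 504) = (259338 + (192353 - (-94612 + 6003)*109644))*(-1081) = (259338 + (192353 - (-88609)*109644))*(-1081) = (259338 + (192353 - 1*(-9715445196)))*(-1081) = (259338 + (192353 + 9715445196))*(-1081) = (259338 + 9715637549)*(-1081) = 9715896887*(-1081) = -10502884534847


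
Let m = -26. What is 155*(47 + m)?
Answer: 3255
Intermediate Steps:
155*(47 + m) = 155*(47 - 26) = 155*21 = 3255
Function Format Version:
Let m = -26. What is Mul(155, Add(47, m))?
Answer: 3255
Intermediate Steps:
Mul(155, Add(47, m)) = Mul(155, Add(47, -26)) = Mul(155, 21) = 3255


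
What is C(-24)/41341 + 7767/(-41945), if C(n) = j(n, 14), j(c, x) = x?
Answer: -320508317/1734048245 ≈ -0.18483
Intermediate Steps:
C(n) = 14
C(-24)/41341 + 7767/(-41945) = 14/41341 + 7767/(-41945) = 14*(1/41341) + 7767*(-1/41945) = 14/41341 - 7767/41945 = -320508317/1734048245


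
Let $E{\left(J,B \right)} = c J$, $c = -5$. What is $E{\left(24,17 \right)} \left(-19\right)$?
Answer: $2280$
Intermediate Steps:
$E{\left(J,B \right)} = - 5 J$
$E{\left(24,17 \right)} \left(-19\right) = \left(-5\right) 24 \left(-19\right) = \left(-120\right) \left(-19\right) = 2280$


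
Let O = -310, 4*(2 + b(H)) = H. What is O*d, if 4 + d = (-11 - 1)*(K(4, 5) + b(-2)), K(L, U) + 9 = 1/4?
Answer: -40610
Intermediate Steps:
b(H) = -2 + H/4
K(L, U) = -35/4 (K(L, U) = -9 + 1/4 = -9 + 1*(¼) = -9 + ¼ = -35/4)
d = 131 (d = -4 + (-11 - 1)*(-35/4 + (-2 + (¼)*(-2))) = -4 - 12*(-35/4 + (-2 - ½)) = -4 - 12*(-35/4 - 5/2) = -4 - 12*(-45/4) = -4 + 135 = 131)
O*d = -310*131 = -40610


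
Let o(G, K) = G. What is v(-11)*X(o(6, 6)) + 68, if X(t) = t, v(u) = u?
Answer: 2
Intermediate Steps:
v(-11)*X(o(6, 6)) + 68 = -11*6 + 68 = -66 + 68 = 2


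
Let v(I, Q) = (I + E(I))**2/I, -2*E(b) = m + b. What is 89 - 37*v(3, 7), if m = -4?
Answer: -745/12 ≈ -62.083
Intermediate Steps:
E(b) = 2 - b/2 (E(b) = -(-4 + b)/2 = 2 - b/2)
v(I, Q) = (2 + I/2)**2/I (v(I, Q) = (I + (2 - I/2))**2/I = (2 + I/2)**2/I)
89 - 37*v(3, 7) = 89 - 37*(4 + 3)**2/(4*3) = 89 - 37*7**2/(4*3) = 89 - 37*49/(4*3) = 89 - 37*49/12 = 89 - 1813/12 = -745/12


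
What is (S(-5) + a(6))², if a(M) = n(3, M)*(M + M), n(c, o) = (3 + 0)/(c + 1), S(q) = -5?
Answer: 16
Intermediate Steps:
n(c, o) = 3/(1 + c)
a(M) = 3*M/2 (a(M) = (3/(1 + 3))*(M + M) = (3/4)*(2*M) = (3*(¼))*(2*M) = 3*(2*M)/4 = 3*M/2)
(S(-5) + a(6))² = (-5 + (3/2)*6)² = (-5 + 9)² = 4² = 16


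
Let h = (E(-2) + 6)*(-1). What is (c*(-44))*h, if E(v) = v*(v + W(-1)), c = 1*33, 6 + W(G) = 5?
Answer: 17424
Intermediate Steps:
W(G) = -1 (W(G) = -6 + 5 = -1)
c = 33
E(v) = v*(-1 + v) (E(v) = v*(v - 1) = v*(-1 + v))
h = -12 (h = (-2*(-1 - 2) + 6)*(-1) = (-2*(-3) + 6)*(-1) = (6 + 6)*(-1) = 12*(-1) = -12)
(c*(-44))*h = (33*(-44))*(-12) = -1452*(-12) = 17424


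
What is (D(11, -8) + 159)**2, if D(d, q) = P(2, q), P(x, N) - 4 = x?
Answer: 27225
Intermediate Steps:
P(x, N) = 4 + x
D(d, q) = 6 (D(d, q) = 4 + 2 = 6)
(D(11, -8) + 159)**2 = (6 + 159)**2 = 165**2 = 27225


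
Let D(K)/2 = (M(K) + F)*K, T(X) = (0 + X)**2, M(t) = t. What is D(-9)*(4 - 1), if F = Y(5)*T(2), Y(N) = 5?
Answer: -594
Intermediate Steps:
T(X) = X**2
F = 20 (F = 5*2**2 = 5*4 = 20)
D(K) = 2*K*(20 + K) (D(K) = 2*((K + 20)*K) = 2*((20 + K)*K) = 2*(K*(20 + K)) = 2*K*(20 + K))
D(-9)*(4 - 1) = (2*(-9)*(20 - 9))*(4 - 1) = (2*(-9)*11)*3 = -198*3 = -594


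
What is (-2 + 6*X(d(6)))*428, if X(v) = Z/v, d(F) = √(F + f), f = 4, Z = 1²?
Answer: -856 + 1284*√10/5 ≈ -43.927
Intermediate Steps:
Z = 1
d(F) = √(4 + F) (d(F) = √(F + 4) = √(4 + F))
X(v) = 1/v
(-2 + 6*X(d(6)))*428 = (-2 + 6/(√(4 + 6)))*428 = (-2 + 6/(√10))*428 = (-2 + 6*(√10/10))*428 = (-2 + 3*√10/5)*428 = -856 + 1284*√10/5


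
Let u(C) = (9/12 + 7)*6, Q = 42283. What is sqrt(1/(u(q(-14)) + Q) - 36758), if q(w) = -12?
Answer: 4*I*sqrt(16465622676730)/84659 ≈ 191.72*I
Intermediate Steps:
u(C) = 93/2 (u(C) = (9*(1/12) + 7)*6 = (3/4 + 7)*6 = (31/4)*6 = 93/2)
sqrt(1/(u(q(-14)) + Q) - 36758) = sqrt(1/(93/2 + 42283) - 36758) = sqrt(1/(84659/2) - 36758) = sqrt(2/84659 - 36758) = sqrt(-3111895520/84659) = 4*I*sqrt(16465622676730)/84659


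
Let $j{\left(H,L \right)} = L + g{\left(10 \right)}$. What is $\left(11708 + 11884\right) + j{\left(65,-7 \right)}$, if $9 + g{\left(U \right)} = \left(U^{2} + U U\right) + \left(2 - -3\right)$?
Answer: $23781$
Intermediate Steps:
$g{\left(U \right)} = -4 + 2 U^{2}$ ($g{\left(U \right)} = -9 + \left(\left(U^{2} + U U\right) + \left(2 - -3\right)\right) = -9 + \left(\left(U^{2} + U^{2}\right) + \left(2 + 3\right)\right) = -9 + \left(2 U^{2} + 5\right) = -9 + \left(5 + 2 U^{2}\right) = -4 + 2 U^{2}$)
$j{\left(H,L \right)} = 196 + L$ ($j{\left(H,L \right)} = L - \left(4 - 2 \cdot 10^{2}\right) = L + \left(-4 + 2 \cdot 100\right) = L + \left(-4 + 200\right) = L + 196 = 196 + L$)
$\left(11708 + 11884\right) + j{\left(65,-7 \right)} = \left(11708 + 11884\right) + \left(196 - 7\right) = 23592 + 189 = 23781$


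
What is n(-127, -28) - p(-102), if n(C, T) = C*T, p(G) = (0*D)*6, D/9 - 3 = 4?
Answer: 3556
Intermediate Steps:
D = 63 (D = 27 + 9*4 = 27 + 36 = 63)
p(G) = 0 (p(G) = (0*63)*6 = 0*6 = 0)
n(-127, -28) - p(-102) = -127*(-28) - 1*0 = 3556 + 0 = 3556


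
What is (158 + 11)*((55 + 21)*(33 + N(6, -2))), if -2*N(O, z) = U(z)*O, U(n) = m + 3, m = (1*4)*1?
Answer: 154128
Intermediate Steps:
m = 4 (m = 4*1 = 4)
U(n) = 7 (U(n) = 4 + 3 = 7)
N(O, z) = -7*O/2
(158 + 11)*((55 + 21)*(33 + N(6, -2))) = (158 + 11)*((55 + 21)*(33 - 7/2*6)) = 169*(76*(33 - 21)) = 169*(76*12) = 169*912 = 154128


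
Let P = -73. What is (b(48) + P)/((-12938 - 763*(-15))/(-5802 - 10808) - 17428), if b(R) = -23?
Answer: 531520/96492529 ≈ 0.0055084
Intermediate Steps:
(b(48) + P)/((-12938 - 763*(-15))/(-5802 - 10808) - 17428) = (-23 - 73)/((-12938 - 763*(-15))/(-5802 - 10808) - 17428) = -96/((-12938 + 11445)/(-16610) - 17428) = -96/(-1493*(-1/16610) - 17428) = -96/(1493/16610 - 17428) = -96/(-289477587/16610) = -96*(-16610/289477587) = 531520/96492529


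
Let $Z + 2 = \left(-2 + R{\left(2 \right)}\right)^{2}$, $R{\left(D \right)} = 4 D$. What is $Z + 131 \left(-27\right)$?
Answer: $-3503$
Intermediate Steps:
$Z = 34$ ($Z = -2 + \left(-2 + 4 \cdot 2\right)^{2} = -2 + \left(-2 + 8\right)^{2} = -2 + 6^{2} = -2 + 36 = 34$)
$Z + 131 \left(-27\right) = 34 + 131 \left(-27\right) = 34 - 3537 = -3503$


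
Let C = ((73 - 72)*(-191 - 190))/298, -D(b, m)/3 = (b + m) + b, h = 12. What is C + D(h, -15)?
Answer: -8427/298 ≈ -28.279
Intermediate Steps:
D(b, m) = -6*b - 3*m (D(b, m) = -3*((b + m) + b) = -3*(m + 2*b) = -6*b - 3*m)
C = -381/298 (C = (1*(-381))*(1/298) = -381*1/298 = -381/298 ≈ -1.2785)
C + D(h, -15) = -381/298 + (-6*12 - 3*(-15)) = -381/298 + (-72 + 45) = -381/298 - 27 = -8427/298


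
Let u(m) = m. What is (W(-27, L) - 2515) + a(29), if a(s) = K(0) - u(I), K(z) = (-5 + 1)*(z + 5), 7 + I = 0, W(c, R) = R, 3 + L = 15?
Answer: -2516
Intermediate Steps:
L = 12 (L = -3 + 15 = 12)
I = -7 (I = -7 + 0 = -7)
K(z) = -20 - 4*z (K(z) = -4*(5 + z) = -20 - 4*z)
a(s) = -13 (a(s) = (-20 - 4*0) - 1*(-7) = (-20 + 0) + 7 = -20 + 7 = -13)
(W(-27, L) - 2515) + a(29) = (12 - 2515) - 13 = -2503 - 13 = -2516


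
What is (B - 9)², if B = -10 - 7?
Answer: 676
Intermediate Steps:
B = -17
(B - 9)² = (-17 - 9)² = (-26)² = 676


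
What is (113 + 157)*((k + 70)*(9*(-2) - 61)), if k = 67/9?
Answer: -1651890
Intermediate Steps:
k = 67/9 (k = 67*(⅑) = 67/9 ≈ 7.4444)
(113 + 157)*((k + 70)*(9*(-2) - 61)) = (113 + 157)*((67/9 + 70)*(9*(-2) - 61)) = 270*(697*(-18 - 61)/9) = 270*((697/9)*(-79)) = 270*(-55063/9) = -1651890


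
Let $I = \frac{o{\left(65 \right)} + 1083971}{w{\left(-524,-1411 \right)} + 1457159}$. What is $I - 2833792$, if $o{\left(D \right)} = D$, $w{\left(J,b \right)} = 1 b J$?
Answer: $- \frac{270629922660}{95501} \approx -2.8338 \cdot 10^{6}$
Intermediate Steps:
$w{\left(J,b \right)} = J b$ ($w{\left(J,b \right)} = b J = J b$)
$I = \frac{47132}{95501}$ ($I = \frac{65 + 1083971}{\left(-524\right) \left(-1411\right) + 1457159} = \frac{1084036}{739364 + 1457159} = \frac{1084036}{2196523} = 1084036 \cdot \frac{1}{2196523} = \frac{47132}{95501} \approx 0.49352$)
$I - 2833792 = \frac{47132}{95501} - 2833792 = - \frac{270629922660}{95501}$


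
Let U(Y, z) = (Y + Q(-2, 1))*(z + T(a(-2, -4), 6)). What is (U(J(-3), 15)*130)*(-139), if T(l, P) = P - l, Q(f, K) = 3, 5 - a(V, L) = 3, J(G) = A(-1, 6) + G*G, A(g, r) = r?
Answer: -6179940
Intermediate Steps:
J(G) = 6 + G² (J(G) = 6 + G*G = 6 + G²)
a(V, L) = 2 (a(V, L) = 5 - 1*3 = 5 - 3 = 2)
U(Y, z) = (3 + Y)*(4 + z) (U(Y, z) = (Y + 3)*(z + (6 - 1*2)) = (3 + Y)*(z + (6 - 2)) = (3 + Y)*(z + 4) = (3 + Y)*(4 + z))
(U(J(-3), 15)*130)*(-139) = ((12 + 3*15 + 4*(6 + (-3)²) + (6 + (-3)²)*15)*130)*(-139) = ((12 + 45 + 4*(6 + 9) + (6 + 9)*15)*130)*(-139) = ((12 + 45 + 4*15 + 15*15)*130)*(-139) = ((12 + 45 + 60 + 225)*130)*(-139) = (342*130)*(-139) = 44460*(-139) = -6179940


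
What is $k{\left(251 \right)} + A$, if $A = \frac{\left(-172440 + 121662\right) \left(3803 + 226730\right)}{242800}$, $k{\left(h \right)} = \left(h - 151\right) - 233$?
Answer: $- \frac{5869148537}{121400} \approx -48346.0$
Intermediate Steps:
$k{\left(h \right)} = -384 + h$ ($k{\left(h \right)} = \left(-151 + h\right) - 233 = -384 + h$)
$A = - \frac{5853002337}{121400}$ ($A = \left(-50778\right) 230533 \cdot \frac{1}{242800} = \left(-11706004674\right) \frac{1}{242800} = - \frac{5853002337}{121400} \approx -48213.0$)
$k{\left(251 \right)} + A = \left(-384 + 251\right) - \frac{5853002337}{121400} = -133 - \frac{5853002337}{121400} = - \frac{5869148537}{121400}$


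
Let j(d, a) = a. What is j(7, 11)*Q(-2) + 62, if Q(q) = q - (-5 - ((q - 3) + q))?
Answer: 18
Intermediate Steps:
Q(q) = 2 + 3*q (Q(q) = q - (-5 - ((-3 + q) + q)) = q - (-5 - (-3 + 2*q)) = q - (-5 + (3 - 2*q)) = q - (-2 - 2*q) = q + (2 + 2*q) = 2 + 3*q)
j(7, 11)*Q(-2) + 62 = 11*(2 + 3*(-2)) + 62 = 11*(2 - 6) + 62 = 11*(-4) + 62 = -44 + 62 = 18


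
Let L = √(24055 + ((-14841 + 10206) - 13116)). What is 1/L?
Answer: √394/1576 ≈ 0.012595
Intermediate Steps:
L = 4*√394 (L = √(24055 + (-4635 - 13116)) = √(24055 - 17751) = √6304 = 4*√394 ≈ 79.398)
1/L = 1/(4*√394) = √394/1576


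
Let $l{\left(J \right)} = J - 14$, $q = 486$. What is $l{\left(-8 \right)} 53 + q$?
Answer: $-680$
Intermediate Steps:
$l{\left(J \right)} = -14 + J$ ($l{\left(J \right)} = J - 14 = -14 + J$)
$l{\left(-8 \right)} 53 + q = \left(-14 - 8\right) 53 + 486 = \left(-22\right) 53 + 486 = -1166 + 486 = -680$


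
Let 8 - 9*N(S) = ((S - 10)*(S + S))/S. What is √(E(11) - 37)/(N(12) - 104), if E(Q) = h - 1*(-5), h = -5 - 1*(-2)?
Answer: -9*I*√35/932 ≈ -0.05713*I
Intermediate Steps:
h = -3 (h = -5 + 2 = -3)
E(Q) = 2 (E(Q) = -3 - 1*(-5) = -3 + 5 = 2)
N(S) = 28/9 - 2*S/9 (N(S) = 8/9 - (S - 10)*(S + S)/(9*S) = 8/9 - (-10 + S)*(2*S)/(9*S) = 8/9 - 2*S*(-10 + S)/(9*S) = 8/9 - (-20 + 2*S)/9 = 8/9 + (20/9 - 2*S/9) = 28/9 - 2*S/9)
√(E(11) - 37)/(N(12) - 104) = √(2 - 37)/((28/9 - 2/9*12) - 104) = √(-35)/((28/9 - 8/3) - 104) = (I*√35)/(4/9 - 104) = (I*√35)/(-932/9) = (I*√35)*(-9/932) = -9*I*√35/932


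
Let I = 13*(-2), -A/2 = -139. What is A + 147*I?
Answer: -3544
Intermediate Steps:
A = 278 (A = -2*(-139) = 278)
I = -26
A + 147*I = 278 + 147*(-26) = 278 - 3822 = -3544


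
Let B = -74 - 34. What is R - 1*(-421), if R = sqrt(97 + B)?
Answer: 421 + I*sqrt(11) ≈ 421.0 + 3.3166*I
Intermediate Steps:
B = -108
R = I*sqrt(11) (R = sqrt(97 - 108) = sqrt(-11) = I*sqrt(11) ≈ 3.3166*I)
R - 1*(-421) = I*sqrt(11) - 1*(-421) = I*sqrt(11) + 421 = 421 + I*sqrt(11)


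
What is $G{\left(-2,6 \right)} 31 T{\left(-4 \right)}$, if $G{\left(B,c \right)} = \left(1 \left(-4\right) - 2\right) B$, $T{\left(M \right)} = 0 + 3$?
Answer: $1116$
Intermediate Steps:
$T{\left(M \right)} = 3$
$G{\left(B,c \right)} = - 6 B$ ($G{\left(B,c \right)} = \left(-4 - 2\right) B = - 6 B$)
$G{\left(-2,6 \right)} 31 T{\left(-4 \right)} = \left(-6\right) \left(-2\right) 31 \cdot 3 = 12 \cdot 31 \cdot 3 = 372 \cdot 3 = 1116$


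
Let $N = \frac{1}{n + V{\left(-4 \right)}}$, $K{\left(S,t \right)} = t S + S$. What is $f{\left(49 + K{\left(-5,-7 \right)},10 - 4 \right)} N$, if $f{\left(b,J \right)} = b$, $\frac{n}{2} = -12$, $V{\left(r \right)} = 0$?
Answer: $- \frac{79}{24} \approx -3.2917$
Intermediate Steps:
$n = -24$ ($n = 2 \left(-12\right) = -24$)
$K{\left(S,t \right)} = S + S t$ ($K{\left(S,t \right)} = S t + S = S + S t$)
$N = - \frac{1}{24}$ ($N = \frac{1}{-24 + 0} = \frac{1}{-24} = - \frac{1}{24} \approx -0.041667$)
$f{\left(49 + K{\left(-5,-7 \right)},10 - 4 \right)} N = \left(49 - 5 \left(1 - 7\right)\right) \left(- \frac{1}{24}\right) = \left(49 - -30\right) \left(- \frac{1}{24}\right) = \left(49 + 30\right) \left(- \frac{1}{24}\right) = 79 \left(- \frac{1}{24}\right) = - \frac{79}{24}$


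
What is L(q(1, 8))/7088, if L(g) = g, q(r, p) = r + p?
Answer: 9/7088 ≈ 0.0012698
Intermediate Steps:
q(r, p) = p + r
L(q(1, 8))/7088 = (8 + 1)/7088 = 9*(1/7088) = 9/7088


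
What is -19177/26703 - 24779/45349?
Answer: -1531331410/1210954347 ≈ -1.2646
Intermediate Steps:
-19177/26703 - 24779/45349 = -1531331410/1210954347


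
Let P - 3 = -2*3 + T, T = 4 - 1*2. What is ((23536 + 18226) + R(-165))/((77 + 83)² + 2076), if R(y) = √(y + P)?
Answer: 20881/13838 + I*√166/27676 ≈ 1.509 + 0.00046553*I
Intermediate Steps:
T = 2 (T = 4 - 2 = 2)
P = -1 (P = 3 + (-2*3 + 2) = 3 + (-6 + 2) = 3 - 4 = -1)
R(y) = √(-1 + y) (R(y) = √(y - 1) = √(-1 + y))
((23536 + 18226) + R(-165))/((77 + 83)² + 2076) = ((23536 + 18226) + √(-1 - 165))/((77 + 83)² + 2076) = (41762 + √(-166))/(160² + 2076) = (41762 + I*√166)/(25600 + 2076) = (41762 + I*√166)/27676 = (41762 + I*√166)*(1/27676) = 20881/13838 + I*√166/27676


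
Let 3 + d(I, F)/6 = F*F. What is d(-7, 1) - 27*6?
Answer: -174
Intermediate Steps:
d(I, F) = -18 + 6*F² (d(I, F) = -18 + 6*(F*F) = -18 + 6*F²)
d(-7, 1) - 27*6 = (-18 + 6*1²) - 27*6 = (-18 + 6*1) - 162 = (-18 + 6) - 162 = -12 - 162 = -174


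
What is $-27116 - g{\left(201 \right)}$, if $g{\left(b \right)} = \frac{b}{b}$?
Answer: $-27117$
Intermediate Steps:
$g{\left(b \right)} = 1$
$-27116 - g{\left(201 \right)} = -27116 - 1 = -27117$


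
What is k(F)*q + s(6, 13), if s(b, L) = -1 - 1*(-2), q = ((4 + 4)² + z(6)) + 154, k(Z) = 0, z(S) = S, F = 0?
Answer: 1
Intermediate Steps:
q = 224 (q = ((4 + 4)² + 6) + 154 = (8² + 6) + 154 = (64 + 6) + 154 = 70 + 154 = 224)
s(b, L) = 1 (s(b, L) = -1 + 2 = 1)
k(F)*q + s(6, 13) = 0*224 + 1 = 0 + 1 = 1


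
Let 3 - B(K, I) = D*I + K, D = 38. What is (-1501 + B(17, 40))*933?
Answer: -2831655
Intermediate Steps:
B(K, I) = 3 - K - 38*I (B(K, I) = 3 - (38*I + K) = 3 - (K + 38*I) = 3 + (-K - 38*I) = 3 - K - 38*I)
(-1501 + B(17, 40))*933 = (-1501 + (3 - 1*17 - 38*40))*933 = (-1501 + (3 - 17 - 1520))*933 = (-1501 - 1534)*933 = -3035*933 = -2831655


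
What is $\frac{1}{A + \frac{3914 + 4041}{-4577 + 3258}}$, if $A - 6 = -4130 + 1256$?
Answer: $- \frac{1319}{3790847} \approx -0.00034794$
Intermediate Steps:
$A = -2868$ ($A = 6 + \left(-4130 + 1256\right) = 6 - 2874 = -2868$)
$\frac{1}{A + \frac{3914 + 4041}{-4577 + 3258}} = \frac{1}{-2868 + \frac{3914 + 4041}{-4577 + 3258}} = \frac{1}{-2868 + \frac{7955}{-1319}} = \frac{1}{-2868 + 7955 \left(- \frac{1}{1319}\right)} = \frac{1}{-2868 - \frac{7955}{1319}} = \frac{1}{- \frac{3790847}{1319}} = - \frac{1319}{3790847}$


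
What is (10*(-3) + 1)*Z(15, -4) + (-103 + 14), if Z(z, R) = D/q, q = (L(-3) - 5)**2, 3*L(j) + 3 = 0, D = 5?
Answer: -3349/36 ≈ -93.028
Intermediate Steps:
L(j) = -1 (L(j) = -1 + (1/3)*0 = -1 + 0 = -1)
q = 36 (q = (-1 - 5)**2 = (-6)**2 = 36)
Z(z, R) = 5/36
(10*(-3) + 1)*Z(15, -4) + (-103 + 14) = (10*(-3) + 1)*(5/36) + (-103 + 14) = (-30 + 1)*(5/36) - 89 = -29*5/36 - 89 = -145/36 - 89 = -3349/36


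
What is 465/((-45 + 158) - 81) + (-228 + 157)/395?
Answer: 181403/12640 ≈ 14.352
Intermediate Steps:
465/((-45 + 158) - 81) + (-228 + 157)/395 = 465/(113 - 81) - 71*1/395 = 465/32 - 71/395 = 181403/12640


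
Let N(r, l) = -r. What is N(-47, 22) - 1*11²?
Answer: -74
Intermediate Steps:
N(-47, 22) - 1*11² = -1*(-47) - 1*11² = 47 - 1*121 = 47 - 121 = -74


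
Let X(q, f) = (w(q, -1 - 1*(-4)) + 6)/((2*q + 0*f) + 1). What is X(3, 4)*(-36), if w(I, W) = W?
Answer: -324/7 ≈ -46.286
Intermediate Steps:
X(q, f) = 9/(1 + 2*q) (X(q, f) = ((-1 - 1*(-4)) + 6)/((2*q + 0*f) + 1) = ((-1 + 4) + 6)/((2*q + 0) + 1) = (3 + 6)/(2*q + 1) = 9/(1 + 2*q))
X(3, 4)*(-36) = (9/(1 + 2*3))*(-36) = (9/(1 + 6))*(-36) = (9/7)*(-36) = -324/7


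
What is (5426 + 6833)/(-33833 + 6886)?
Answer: -12259/26947 ≈ -0.45493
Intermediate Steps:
(5426 + 6833)/(-33833 + 6886) = 12259/(-26947) = 12259*(-1/26947) = -12259/26947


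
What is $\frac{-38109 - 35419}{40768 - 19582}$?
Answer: $- \frac{36764}{10593} \approx -3.4706$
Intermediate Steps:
$\frac{-38109 - 35419}{40768 - 19582} = - \frac{73528}{21186} = \left(-73528\right) \frac{1}{21186} = - \frac{36764}{10593}$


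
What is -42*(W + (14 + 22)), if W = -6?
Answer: -1260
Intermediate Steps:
-42*(W + (14 + 22)) = -42*(-6 + (14 + 22)) = -42*(-6 + 36) = -42*30 = -1260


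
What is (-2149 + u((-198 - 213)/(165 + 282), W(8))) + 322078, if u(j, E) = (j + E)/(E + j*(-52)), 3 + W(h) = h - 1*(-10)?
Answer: 2994217609/9359 ≈ 3.1993e+5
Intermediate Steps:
W(h) = 7 + h (W(h) = -3 + (h - 1*(-10)) = -3 + (h + 10) = -3 + (10 + h) = 7 + h)
u(j, E) = (E + j)/(E - 52*j)
(-2149 + u((-198 - 213)/(165 + 282), W(8))) + 322078 = (-2149 + ((7 + 8) + (-198 - 213)/(165 + 282))/((7 + 8) - 52*(-198 - 213)/(165 + 282))) + 322078 = (-2149 + (15 - 411/447)/(15 - (-21372)/447)) + 322078 = (-2149 + (15 - 411*1/447)/(15 - (-21372)/447)) + 322078 = (-2149 + (15 - 137/149)/(15 - 52*(-137/149))) + 322078 = (-2149 + (2098/149)/(15 + 7124/149)) + 322078 = (-2149 + (2098/149)/(9359/149)) + 322078 = (-2149 + (149/9359)*(2098/149)) + 322078 = (-2149 + 2098/9359) + 322078 = -20110393/9359 + 322078 = 2994217609/9359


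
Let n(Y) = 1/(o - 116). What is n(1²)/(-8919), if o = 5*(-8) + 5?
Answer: 1/1346769 ≈ 7.4252e-7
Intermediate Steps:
o = -35 (o = -40 + 5 = -35)
n(Y) = -1/151 (n(Y) = 1/(-35 - 116) = 1/(-151) = -1/151)
n(1²)/(-8919) = -1/151/(-8919) = -1/151*(-1/8919) = 1/1346769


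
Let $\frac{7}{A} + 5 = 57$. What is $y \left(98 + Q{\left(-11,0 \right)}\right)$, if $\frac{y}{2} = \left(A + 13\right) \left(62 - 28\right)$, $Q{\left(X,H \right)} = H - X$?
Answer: $\frac{1265599}{13} \approx 97354.0$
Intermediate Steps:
$A = \frac{7}{52}$ ($A = \frac{7}{-5 + 57} = \frac{7}{52} \approx 0.13462$)
$y = \frac{11611}{13}$ ($y = 2 \left(\frac{7}{52} + 13\right) \left(62 - 28\right) = 2 \cdot \frac{683}{52} \cdot 34 = 2 \cdot \frac{11611}{26} = \frac{11611}{13} \approx 893.15$)
$y \left(98 + Q{\left(-11,0 \right)}\right) = \frac{11611 \left(98 + \left(0 - -11\right)\right)}{13} = \frac{11611 \left(98 + \left(0 + 11\right)\right)}{13} = \frac{11611 \left(98 + 11\right)}{13} = \frac{11611}{13} \cdot 109 = \frac{1265599}{13}$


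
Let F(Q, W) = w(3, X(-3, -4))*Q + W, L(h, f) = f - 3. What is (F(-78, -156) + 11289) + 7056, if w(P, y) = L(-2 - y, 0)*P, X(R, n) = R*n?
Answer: 18891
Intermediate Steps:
L(h, f) = -3 + f
w(P, y) = -3*P (w(P, y) = (-3 + 0)*P = -3*P)
F(Q, W) = W - 9*Q (F(Q, W) = (-3*3)*Q + W = -9*Q + W = W - 9*Q)
(F(-78, -156) + 11289) + 7056 = ((-156 - 9*(-78)) + 11289) + 7056 = ((-156 + 702) + 11289) + 7056 = (546 + 11289) + 7056 = 11835 + 7056 = 18891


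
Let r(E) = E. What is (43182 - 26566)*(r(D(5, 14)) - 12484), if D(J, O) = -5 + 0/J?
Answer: -207517224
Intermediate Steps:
D(J, O) = -5 (D(J, O) = -5 + 0 = -5)
(43182 - 26566)*(r(D(5, 14)) - 12484) = (43182 - 26566)*(-5 - 12484) = 16616*(-12489) = -207517224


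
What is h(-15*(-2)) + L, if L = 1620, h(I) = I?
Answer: 1650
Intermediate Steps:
h(-15*(-2)) + L = -15*(-2) + 1620 = 30 + 1620 = 1650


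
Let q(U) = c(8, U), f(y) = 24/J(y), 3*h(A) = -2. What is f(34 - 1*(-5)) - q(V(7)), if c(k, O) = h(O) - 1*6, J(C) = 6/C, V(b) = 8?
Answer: 488/3 ≈ 162.67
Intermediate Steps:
h(A) = -⅔ (h(A) = (⅓)*(-2) = -⅔)
f(y) = 4*y (f(y) = 24/((6/y)) = 24*(y/6) = 4*y)
c(k, O) = -20/3 (c(k, O) = -⅔ - 1*6 = -⅔ - 6 = -20/3)
q(U) = -20/3
f(34 - 1*(-5)) - q(V(7)) = 4*(34 - 1*(-5)) - 1*(-20/3) = 4*(34 + 5) + 20/3 = 4*39 + 20/3 = 156 + 20/3 = 488/3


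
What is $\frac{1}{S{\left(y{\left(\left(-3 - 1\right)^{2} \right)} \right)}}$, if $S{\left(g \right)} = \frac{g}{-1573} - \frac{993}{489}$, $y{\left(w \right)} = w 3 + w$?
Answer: $- \frac{256399}{531095} \approx -0.48277$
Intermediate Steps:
$y{\left(w \right)} = 4 w$ ($y{\left(w \right)} = 3 w + w = 4 w$)
$S{\left(g \right)} = - \frac{331}{163} - \frac{g}{1573}$ ($S{\left(g \right)} = g \left(- \frac{1}{1573}\right) - \frac{331}{163} = - \frac{g}{1573} - \frac{331}{163} = - \frac{331}{163} - \frac{g}{1573}$)
$\frac{1}{S{\left(y{\left(\left(-3 - 1\right)^{2} \right)} \right)}} = \frac{1}{- \frac{331}{163} - \frac{4 \left(-3 - 1\right)^{2}}{1573}} = \frac{1}{- \frac{331}{163} - \frac{4 \left(-4\right)^{2}}{1573}} = \frac{1}{- \frac{331}{163} - \frac{4 \cdot 16}{1573}} = \frac{1}{- \frac{331}{163} - \frac{64}{1573}} = \frac{1}{- \frac{531095}{256399}} = - \frac{256399}{531095}$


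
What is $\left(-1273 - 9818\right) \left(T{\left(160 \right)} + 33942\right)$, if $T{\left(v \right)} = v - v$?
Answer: $-376450722$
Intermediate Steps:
$T{\left(v \right)} = 0$
$\left(-1273 - 9818\right) \left(T{\left(160 \right)} + 33942\right) = \left(-1273 - 9818\right) \left(0 + 33942\right) = \left(-11091\right) 33942 = -376450722$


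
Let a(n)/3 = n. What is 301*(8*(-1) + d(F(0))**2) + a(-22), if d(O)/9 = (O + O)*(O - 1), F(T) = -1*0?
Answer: -2474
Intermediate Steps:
F(T) = 0
a(n) = 3*n
d(O) = 18*O*(-1 + O) (d(O) = 9*((O + O)*(O - 1)) = 9*((2*O)*(-1 + O)) = 9*(2*O*(-1 + O)) = 18*O*(-1 + O))
301*(8*(-1) + d(F(0))**2) + a(-22) = 301*(8*(-1) + (18*0*(-1 + 0))**2) + 3*(-22) = 301*(-8 + (18*0*(-1))**2) - 66 = 301*(-8 + 0**2) - 66 = 301*(-8 + 0) - 66 = 301*(-8) - 66 = -2408 - 66 = -2474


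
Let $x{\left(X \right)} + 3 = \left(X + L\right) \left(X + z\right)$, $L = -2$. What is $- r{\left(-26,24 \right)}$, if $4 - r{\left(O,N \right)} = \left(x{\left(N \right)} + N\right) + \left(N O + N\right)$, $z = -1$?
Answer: $-77$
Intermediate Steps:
$x{\left(X \right)} = -3 + \left(-1 + X\right) \left(-2 + X\right)$ ($x{\left(X \right)} = -3 + \left(X - 2\right) \left(X - 1\right) = -3 + \left(-2 + X\right) \left(-1 + X\right) = -3 + \left(-1 + X\right) \left(-2 + X\right)$)
$r{\left(O,N \right)} = 5 + N - N^{2} - N O$ ($r{\left(O,N \right)} = 4 - \left(\left(\left(-1 + N^{2} - 3 N\right) + N\right) + \left(N O + N\right)\right) = 4 - \left(\left(-1 + N^{2} - 2 N\right) + \left(N + N O\right)\right) = 4 - \left(-1 + N^{2} - N + N O\right) = 5 + N - N^{2} - N O$)
$- r{\left(-26,24 \right)} = - (5 + 24 - 24^{2} - 24 \left(-26\right)) = - (5 + 24 - 576 + 624) = \left(-1\right) 77 = -77$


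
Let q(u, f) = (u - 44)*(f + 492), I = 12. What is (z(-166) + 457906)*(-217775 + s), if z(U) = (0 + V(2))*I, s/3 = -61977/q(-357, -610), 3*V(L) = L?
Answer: -2359370605123617/23659 ≈ -9.9724e+10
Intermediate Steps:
q(u, f) = (-44 + u)*(492 + f)
V(L) = L/3
s = -185931/47318 (s = 3*(-61977/(-21648 - 44*(-610) + 492*(-357) - 610*(-357))) = 3*(-61977/(-21648 + 26840 - 175644 + 217770)) = 3*(-61977/47318) = -185931/47318 ≈ -3.9294)
z(U) = 8 (z(U) = (0 + (1/3)*2)*12 = (0 + 2/3)*12 = (2/3)*12 = 8)
(z(-166) + 457906)*(-217775 + s) = (8 + 457906)*(-217775 - 185931/47318) = 457914*(-10304863381/47318) = -2359370605123617/23659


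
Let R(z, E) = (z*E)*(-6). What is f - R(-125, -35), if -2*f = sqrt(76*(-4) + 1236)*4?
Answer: 26250 - 4*sqrt(233) ≈ 26189.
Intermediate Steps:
R(z, E) = -6*E*z (R(z, E) = (E*z)*(-6) = -6*E*z)
f = -4*sqrt(233) (f = -sqrt(76*(-4) + 1236)*4/2 = -sqrt(-304 + 1236)*4/2 = -sqrt(932)*4/2 = -2*sqrt(233)*4/2 = -4*sqrt(233) ≈ -61.057)
f - R(-125, -35) = -4*sqrt(233) - (-6)*(-35)*(-125) = -4*sqrt(233) - 1*(-26250) = -4*sqrt(233) + 26250 = 26250 - 4*sqrt(233)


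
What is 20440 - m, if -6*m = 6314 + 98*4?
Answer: 64673/3 ≈ 21558.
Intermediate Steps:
m = -3353/3 (m = -(6314 + 98*4)/6 = -(6314 + 392)/6 = -⅙*6706 = -3353/3 ≈ -1117.7)
20440 - m = 20440 - 1*(-3353/3) = 20440 + 3353/3 = 64673/3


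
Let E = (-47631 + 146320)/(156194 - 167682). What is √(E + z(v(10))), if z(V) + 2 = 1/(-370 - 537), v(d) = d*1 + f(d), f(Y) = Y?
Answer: I*√71870371324318/2604904 ≈ 3.2545*I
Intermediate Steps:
E = -98689/11488 (E = 98689/(-11488) = 98689*(-1/11488) = -98689/11488 ≈ -8.5906)
v(d) = 2*d (v(d) = d*1 + d = d + d = 2*d)
z(V) = -1815/907 (z(V) = -2 + 1/(-370 - 537) = -2 + 1/(-907) = -2 - 1/907 = -1815/907)
√(E + z(v(10))) = √(-98689/11488 - 1815/907) = √(-110361643/10419616) = I*√71870371324318/2604904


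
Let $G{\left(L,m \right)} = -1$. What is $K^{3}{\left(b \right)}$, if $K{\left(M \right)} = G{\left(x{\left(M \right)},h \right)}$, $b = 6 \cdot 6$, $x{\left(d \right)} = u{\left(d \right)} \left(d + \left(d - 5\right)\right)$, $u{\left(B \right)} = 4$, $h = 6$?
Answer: $-1$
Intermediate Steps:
$x{\left(d \right)} = -20 + 8 d$ ($x{\left(d \right)} = 4 \left(d + \left(d - 5\right)\right) = 4 \left(d + \left(-5 + d\right)\right) = 4 \left(-5 + 2 d\right) = -20 + 8 d$)
$b = 36$
$K{\left(M \right)} = -1$
$K^{3}{\left(b \right)} = \left(-1\right)^{3} = -1$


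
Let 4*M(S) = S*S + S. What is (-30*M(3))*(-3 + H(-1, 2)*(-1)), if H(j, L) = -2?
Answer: 90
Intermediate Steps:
M(S) = S/4 + S²/4 (M(S) = (S*S + S)/4 = (S² + S)/4 = (S + S²)/4 = S/4 + S²/4)
(-30*M(3))*(-3 + H(-1, 2)*(-1)) = (-15*3*(1 + 3)/2)*(-3 - 2*(-1)) = (-15*3*4/2)*(-3 + 2) = -30*3*(-1) = -90*(-1) = 90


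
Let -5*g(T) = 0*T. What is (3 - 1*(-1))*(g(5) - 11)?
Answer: -44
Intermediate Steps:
g(T) = 0 (g(T) = -0*T = -⅕*0 = 0)
(3 - 1*(-1))*(g(5) - 11) = (3 - 1*(-1))*(0 - 11) = (3 + 1)*(-11) = 4*(-11) = -44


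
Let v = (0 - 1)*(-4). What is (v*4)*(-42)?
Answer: -672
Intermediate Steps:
v = 4 (v = -1*(-4) = 4)
(v*4)*(-42) = (4*4)*(-42) = 16*(-42) = -672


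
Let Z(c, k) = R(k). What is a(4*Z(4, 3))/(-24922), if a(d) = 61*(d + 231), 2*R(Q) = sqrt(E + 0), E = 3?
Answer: -14091/24922 - 61*sqrt(3)/12461 ≈ -0.57388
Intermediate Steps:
R(Q) = sqrt(3)/2 (R(Q) = sqrt(3 + 0)/2 = sqrt(3)/2)
Z(c, k) = sqrt(3)/2
a(d) = 14091 + 61*d (a(d) = 61*(231 + d) = 14091 + 61*d)
a(4*Z(4, 3))/(-24922) = (14091 + 61*(4*(sqrt(3)/2)))/(-24922) = (14091 + 61*(2*sqrt(3)))*(-1/24922) = (14091 + 122*sqrt(3))*(-1/24922) = -14091/24922 - 61*sqrt(3)/12461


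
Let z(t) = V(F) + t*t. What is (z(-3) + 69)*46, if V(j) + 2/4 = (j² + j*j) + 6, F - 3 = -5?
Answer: 4209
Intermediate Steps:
F = -2 (F = 3 - 5 = -2)
V(j) = 11/2 + 2*j² (V(j) = -½ + ((j² + j*j) + 6) = -½ + ((j² + j²) + 6) = -½ + (2*j² + 6) = -½ + (6 + 2*j²) = 11/2 + 2*j²)
z(t) = 27/2 + t² (z(t) = (11/2 + 2*(-2)²) + t*t = (11/2 + 2*4) + t² = (11/2 + 8) + t² = 27/2 + t²)
(z(-3) + 69)*46 = ((27/2 + (-3)²) + 69)*46 = ((27/2 + 9) + 69)*46 = (45/2 + 69)*46 = (183/2)*46 = 4209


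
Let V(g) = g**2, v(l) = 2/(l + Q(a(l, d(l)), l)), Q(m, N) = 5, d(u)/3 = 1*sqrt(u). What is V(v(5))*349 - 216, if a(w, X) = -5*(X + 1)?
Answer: -5051/25 ≈ -202.04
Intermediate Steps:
d(u) = 3*sqrt(u) (d(u) = 3*(1*sqrt(u)) = 3*sqrt(u))
a(w, X) = -5 - 5*X (a(w, X) = -5*(1 + X) = -5 - 5*X)
v(l) = 2/(5 + l) (v(l) = 2/(l + 5) = 2/(5 + l))
V(v(5))*349 - 216 = (2/(5 + 5))**2*349 - 216 = (2/10)**2*349 - 216 = (2*(1/10))**2*349 - 216 = (1/5)**2*349 - 216 = (1/25)*349 - 216 = 349/25 - 216 = -5051/25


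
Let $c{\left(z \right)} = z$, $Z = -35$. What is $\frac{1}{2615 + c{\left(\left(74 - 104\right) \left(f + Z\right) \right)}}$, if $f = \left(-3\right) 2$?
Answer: $\frac{1}{3845} \approx 0.00026008$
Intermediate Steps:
$f = -6$
$\frac{1}{2615 + c{\left(\left(74 - 104\right) \left(f + Z\right) \right)}} = \frac{1}{2615 + \left(74 - 104\right) \left(-6 - 35\right)} = \frac{1}{2615 - -1230} = \frac{1}{2615 + 1230} = \frac{1}{3845}$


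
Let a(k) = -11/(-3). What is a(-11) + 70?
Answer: 221/3 ≈ 73.667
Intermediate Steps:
a(k) = 11/3 (a(k) = -11*(-⅓) = 11/3)
a(-11) + 70 = 11/3 + 70 = 221/3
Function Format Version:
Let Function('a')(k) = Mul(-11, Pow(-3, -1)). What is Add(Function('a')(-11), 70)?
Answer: Rational(221, 3) ≈ 73.667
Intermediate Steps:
Function('a')(k) = Rational(11, 3) (Function('a')(k) = Mul(-11, Rational(-1, 3)) = Rational(11, 3))
Add(Function('a')(-11), 70) = Add(Rational(11, 3), 70) = Rational(221, 3)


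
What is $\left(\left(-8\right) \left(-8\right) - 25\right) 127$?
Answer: $4953$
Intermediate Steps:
$\left(\left(-8\right) \left(-8\right) - 25\right) 127 = \left(64 - 25\right) 127 = 39 \cdot 127 = 4953$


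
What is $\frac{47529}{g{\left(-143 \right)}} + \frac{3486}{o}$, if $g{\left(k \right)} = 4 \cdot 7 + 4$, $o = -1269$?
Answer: $\frac{20067583}{13536} \approx 1482.5$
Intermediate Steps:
$g{\left(k \right)} = 32$ ($g{\left(k \right)} = 28 + 4 = 32$)
$\frac{47529}{g{\left(-143 \right)}} + \frac{3486}{o} = \frac{47529}{32} + \frac{3486}{-1269} = 47529 \cdot \frac{1}{32} + 3486 \left(- \frac{1}{1269}\right) = \frac{47529}{32} - \frac{1162}{423} = \frac{20067583}{13536}$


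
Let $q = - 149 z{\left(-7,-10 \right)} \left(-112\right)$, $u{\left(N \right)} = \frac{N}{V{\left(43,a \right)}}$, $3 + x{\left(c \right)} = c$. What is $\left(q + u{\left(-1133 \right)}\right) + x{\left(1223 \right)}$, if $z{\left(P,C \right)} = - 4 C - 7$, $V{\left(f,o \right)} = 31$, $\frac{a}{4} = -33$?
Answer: $\frac{17108511}{31} \approx 5.5189 \cdot 10^{5}$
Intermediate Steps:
$a = -132$ ($a = 4 \left(-33\right) = -132$)
$z{\left(P,C \right)} = -7 - 4 C$
$x{\left(c \right)} = -3 + c$
$u{\left(N \right)} = \frac{N}{31}$
$q = 550704$ ($q = - 149 \left(-7 - -40\right) \left(-112\right) = - 149 \left(-7 + 40\right) \left(-112\right) = \left(-149\right) 33 \left(-112\right) = \left(-4917\right) \left(-112\right) = 550704$)
$\left(q + u{\left(-1133 \right)}\right) + x{\left(1223 \right)} = \left(550704 + \frac{1}{31} \left(-1133\right)\right) + \left(-3 + 1223\right) = \left(550704 - \frac{1133}{31}\right) + 1220 = \frac{17070691}{31} + 1220 = \frac{17108511}{31}$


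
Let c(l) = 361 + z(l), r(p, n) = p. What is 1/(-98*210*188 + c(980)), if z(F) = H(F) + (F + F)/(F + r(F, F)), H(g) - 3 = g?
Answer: -1/3867695 ≈ -2.5855e-7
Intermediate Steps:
H(g) = 3 + g
z(F) = 4 + F (z(F) = (3 + F) + (F + F)/(F + F) = (3 + F) + (2*F)/((2*F)) = (3 + F) + (2*F)*(1/(2*F)) = (3 + F) + 1 = 4 + F)
c(l) = 365 + l (c(l) = 361 + (4 + l) = 365 + l)
1/(-98*210*188 + c(980)) = 1/(-98*210*188 + (365 + 980)) = 1/(-20580*188 + 1345) = 1/(-3869040 + 1345) = 1/(-3867695) = -1/3867695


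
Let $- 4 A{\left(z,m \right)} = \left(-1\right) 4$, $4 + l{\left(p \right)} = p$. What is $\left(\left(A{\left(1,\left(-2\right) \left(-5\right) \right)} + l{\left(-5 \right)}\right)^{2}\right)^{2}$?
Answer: $4096$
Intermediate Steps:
$l{\left(p \right)} = -4 + p$
$A{\left(z,m \right)} = 1$ ($A{\left(z,m \right)} = - \frac{\left(-1\right) 4}{4} = \left(- \frac{1}{4}\right) \left(-4\right) = 1$)
$\left(\left(A{\left(1,\left(-2\right) \left(-5\right) \right)} + l{\left(-5 \right)}\right)^{2}\right)^{2} = \left(\left(1 - 9\right)^{2}\right)^{2} = \left(\left(-8\right)^{2}\right)^{2} = 64^{2} = 4096$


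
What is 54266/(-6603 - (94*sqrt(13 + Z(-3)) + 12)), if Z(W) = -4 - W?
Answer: -119656530/14550731 + 10202008*sqrt(3)/43652193 ≈ -7.8186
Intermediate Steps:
54266/(-6603 - (94*sqrt(13 + Z(-3)) + 12)) = 54266/(-6603 - (94*sqrt(13 + (-4 - 1*(-3))) + 12)) = 54266/(-6603 - (94*sqrt(13 + (-4 + 3)) + 12)) = 54266/(-6603 - (94*sqrt(13 - 1) + 12)) = 54266/(-6603 - (94*sqrt(12) + 12)) = 54266/(-6603 - (94*(2*sqrt(3)) + 12)) = 54266/(-6603 - (188*sqrt(3) + 12)) = 54266/(-6603 - (12 + 188*sqrt(3))) = 54266/(-6603 + (-12 - 188*sqrt(3))) = 54266/(-6615 - 188*sqrt(3))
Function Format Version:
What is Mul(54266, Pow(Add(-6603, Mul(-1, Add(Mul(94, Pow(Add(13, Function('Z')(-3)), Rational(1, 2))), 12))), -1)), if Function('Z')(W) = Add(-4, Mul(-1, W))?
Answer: Add(Rational(-119656530, 14550731), Mul(Rational(10202008, 43652193), Pow(3, Rational(1, 2)))) ≈ -7.8186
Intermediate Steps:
Mul(54266, Pow(Add(-6603, Mul(-1, Add(Mul(94, Pow(Add(13, Function('Z')(-3)), Rational(1, 2))), 12))), -1)) = Mul(54266, Pow(Add(-6603, Mul(-1, Add(Mul(94, Pow(Add(13, Add(-4, Mul(-1, -3))), Rational(1, 2))), 12))), -1)) = Mul(54266, Pow(Add(-6603, Mul(-1, Add(Mul(94, Pow(Add(13, Add(-4, 3)), Rational(1, 2))), 12))), -1)) = Mul(54266, Pow(Add(-6603, Mul(-1, Add(Mul(94, Pow(Add(13, -1), Rational(1, 2))), 12))), -1)) = Mul(54266, Pow(Add(-6603, Mul(-1, Add(Mul(94, Pow(12, Rational(1, 2))), 12))), -1)) = Mul(54266, Pow(Add(-6603, Mul(-1, Add(Mul(94, Mul(2, Pow(3, Rational(1, 2)))), 12))), -1)) = Mul(54266, Pow(Add(-6603, Mul(-1, Add(Mul(188, Pow(3, Rational(1, 2))), 12))), -1)) = Mul(54266, Pow(Add(-6603, Mul(-1, Add(12, Mul(188, Pow(3, Rational(1, 2)))))), -1)) = Mul(54266, Pow(Add(-6603, Add(-12, Mul(-188, Pow(3, Rational(1, 2))))), -1)) = Mul(54266, Pow(Add(-6615, Mul(-188, Pow(3, Rational(1, 2)))), -1))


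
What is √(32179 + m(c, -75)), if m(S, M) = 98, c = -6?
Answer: √32277 ≈ 179.66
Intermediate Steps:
√(32179 + m(c, -75)) = √(32179 + 98) = √32277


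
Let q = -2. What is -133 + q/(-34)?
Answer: -2260/17 ≈ -132.94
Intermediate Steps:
-133 + q/(-34) = -133 - 2/(-34) = -133 - 2*(-1/34) = -133 + 1/17 = -2260/17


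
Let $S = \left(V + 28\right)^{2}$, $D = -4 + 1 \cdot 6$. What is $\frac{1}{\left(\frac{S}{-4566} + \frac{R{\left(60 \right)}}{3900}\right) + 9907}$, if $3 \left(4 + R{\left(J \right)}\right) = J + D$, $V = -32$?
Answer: $\frac{178074}{1764179255} \approx 0.00010094$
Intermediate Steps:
$D = 2$ ($D = -4 + 6 = 2$)
$S = 16$ ($S = \left(-32 + 28\right)^{2} = \left(-4\right)^{2} = 16$)
$R{\left(J \right)} = - \frac{10}{3} + \frac{J}{3}$ ($R{\left(J \right)} = -4 + \frac{J + 2}{3} = -4 + \frac{2 + J}{3} = -4 + \left(\frac{2}{3} + \frac{J}{3}\right) = - \frac{10}{3} + \frac{J}{3}$)
$\frac{1}{\left(\frac{S}{-4566} + \frac{R{\left(60 \right)}}{3900}\right) + 9907} = \frac{1}{\left(\frac{16}{-4566} + \frac{- \frac{10}{3} + \frac{1}{3} \cdot 60}{3900}\right) + 9907} = \frac{1}{\left(16 \left(- \frac{1}{4566}\right) + \left(- \frac{10}{3} + 20\right) \frac{1}{3900}\right) + 9907} = \frac{1}{\left(- \frac{8}{2283} + \frac{50}{3} \cdot \frac{1}{3900}\right) + 9907} = \frac{1}{\left(- \frac{8}{2283} + \frac{1}{234}\right) + 9907} = \frac{1}{\frac{137}{178074} + 9907} = \frac{1}{\frac{1764179255}{178074}} = \frac{178074}{1764179255}$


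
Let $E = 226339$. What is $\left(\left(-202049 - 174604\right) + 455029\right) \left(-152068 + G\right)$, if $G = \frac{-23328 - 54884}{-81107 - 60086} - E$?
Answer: $- \frac{4187499680785464}{141193} \approx -2.9658 \cdot 10^{10}$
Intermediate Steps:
$G = - \frac{31957404215}{141193}$ ($G = \frac{-23328 - 54884}{-81107 - 60086} - 226339 = - \frac{78212}{-141193} - 226339 = \left(-78212\right) \left(- \frac{1}{141193}\right) - 226339 = \frac{78212}{141193} - 226339 = - \frac{31957404215}{141193} \approx -2.2634 \cdot 10^{5}$)
$\left(\left(-202049 - 174604\right) + 455029\right) \left(-152068 + G\right) = \left(\left(-202049 - 174604\right) + 455029\right) \left(-152068 - \frac{31957404215}{141193}\right) = \left(-376653 + 455029\right) \left(- \frac{53428341339}{141193}\right) = 78376 \left(- \frac{53428341339}{141193}\right) = - \frac{4187499680785464}{141193}$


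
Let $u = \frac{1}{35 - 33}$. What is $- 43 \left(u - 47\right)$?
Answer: $\frac{3999}{2} \approx 1999.5$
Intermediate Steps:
$u = \frac{1}{2} \approx 0.5$
$- 43 \left(u - 47\right) = - 43 \left(\frac{1}{2} - 47\right) = \left(-43\right) \left(- \frac{93}{2}\right) = \frac{3999}{2}$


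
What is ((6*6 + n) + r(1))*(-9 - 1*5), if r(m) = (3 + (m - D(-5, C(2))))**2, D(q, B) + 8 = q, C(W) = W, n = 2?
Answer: -4578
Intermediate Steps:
D(q, B) = -8 + q
r(m) = (16 + m)**2 (r(m) = (3 + (m - (-8 - 5)))**2 = (3 + (m - 1*(-13)))**2 = (3 + (m + 13))**2 = (3 + (13 + m))**2 = (16 + m)**2)
((6*6 + n) + r(1))*(-9 - 1*5) = ((6*6 + 2) + (16 + 1)**2)*(-9 - 1*5) = ((36 + 2) + 17**2)*(-9 - 5) = (38 + 289)*(-14) = 327*(-14) = -4578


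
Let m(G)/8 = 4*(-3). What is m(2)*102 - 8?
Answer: -9800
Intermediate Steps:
m(G) = -96 (m(G) = 8*(4*(-3)) = 8*(-12) = -96)
m(2)*102 - 8 = -96*102 - 8 = -9792 - 8 = -9800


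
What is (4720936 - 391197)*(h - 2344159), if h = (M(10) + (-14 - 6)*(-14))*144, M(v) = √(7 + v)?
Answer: -9975021568021 + 623482416*√17 ≈ -9.9724e+12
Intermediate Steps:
h = 40320 + 144*√17 (h = (√(7 + 10) + (-14 - 6)*(-14))*144 = (√17 - 20*(-14))*144 = (√17 + 280)*144 = (280 + √17)*144 = 40320 + 144*√17 ≈ 40914.)
(4720936 - 391197)*(h - 2344159) = (4720936 - 391197)*((40320 + 144*√17) - 2344159) = 4329739*(-2303839 + 144*√17) = -9975021568021 + 623482416*√17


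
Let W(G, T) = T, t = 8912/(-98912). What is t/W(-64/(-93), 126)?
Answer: -557/778932 ≈ -0.00071508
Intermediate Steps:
t = -557/6182 (t = 8912*(-1/98912) = -557/6182 ≈ -0.090100)
t/W(-64/(-93), 126) = -557/6182/126 = -557/6182*1/126 = -557/778932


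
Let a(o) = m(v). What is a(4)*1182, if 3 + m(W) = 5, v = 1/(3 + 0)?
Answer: 2364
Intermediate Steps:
v = ⅓ (v = 1/3 = ⅓ ≈ 0.33333)
m(W) = 2 (m(W) = -3 + 5 = 2)
a(o) = 2
a(4)*1182 = 2*1182 = 2364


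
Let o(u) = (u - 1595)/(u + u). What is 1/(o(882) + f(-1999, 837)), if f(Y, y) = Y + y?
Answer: -1764/2050481 ≈ -0.00086029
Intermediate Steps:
o(u) = (-1595 + u)/(2*u) (o(u) = (-1595 + u)/((2*u)) = (-1595 + u)*(1/(2*u)) = (-1595 + u)/(2*u))
1/(o(882) + f(-1999, 837)) = 1/((1/2)*(-1595 + 882)/882 + (-1999 + 837)) = 1/((1/2)*(1/882)*(-713) - 1162) = 1/(-713/1764 - 1162) = 1/(-2050481/1764) = -1764/2050481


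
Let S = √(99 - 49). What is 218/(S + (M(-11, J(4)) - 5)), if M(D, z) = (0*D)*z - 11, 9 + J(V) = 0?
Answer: -1744/103 - 545*√2/103 ≈ -24.415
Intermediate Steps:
J(V) = -9 (J(V) = -9 + 0 = -9)
S = 5*√2 (S = √50 = 5*√2 ≈ 7.0711)
M(D, z) = -11 (M(D, z) = 0*z - 11 = 0 - 11 = -11)
218/(S + (M(-11, J(4)) - 5)) = 218/(5*√2 + (-11 - 5)) = 218/(5*√2 - 16) = 218/(-16 + 5*√2)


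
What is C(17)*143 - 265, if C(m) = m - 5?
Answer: 1451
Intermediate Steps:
C(m) = -5 + m
C(17)*143 - 265 = (-5 + 17)*143 - 265 = 12*143 - 265 = 1716 - 265 = 1451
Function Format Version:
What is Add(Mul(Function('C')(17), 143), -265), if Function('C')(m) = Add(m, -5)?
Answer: 1451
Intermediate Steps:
Function('C')(m) = Add(-5, m)
Add(Mul(Function('C')(17), 143), -265) = Add(Mul(Add(-5, 17), 143), -265) = Add(Mul(12, 143), -265) = Add(1716, -265) = 1451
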